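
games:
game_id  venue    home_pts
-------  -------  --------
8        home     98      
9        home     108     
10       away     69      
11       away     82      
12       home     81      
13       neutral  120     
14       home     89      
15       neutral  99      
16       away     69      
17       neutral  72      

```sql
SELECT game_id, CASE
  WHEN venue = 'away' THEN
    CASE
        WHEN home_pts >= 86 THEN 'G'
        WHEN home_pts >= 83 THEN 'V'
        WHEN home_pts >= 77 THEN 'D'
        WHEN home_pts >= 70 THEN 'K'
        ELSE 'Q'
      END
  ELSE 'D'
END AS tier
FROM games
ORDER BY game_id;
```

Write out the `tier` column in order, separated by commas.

D, D, Q, D, D, D, D, D, Q, D

game_id=8: venue='home' → outer ELSE → D
game_id=9: venue='home' → outer ELSE → D
game_id=10: venue='away' → inner[ELSE] → Q
game_id=11: venue='away' → inner[home_pts >= 77] → D
game_id=12: venue='home' → outer ELSE → D
game_id=13: venue='neutral' → outer ELSE → D
game_id=14: venue='home' → outer ELSE → D
game_id=15: venue='neutral' → outer ELSE → D
game_id=16: venue='away' → inner[ELSE] → Q
game_id=17: venue='neutral' → outer ELSE → D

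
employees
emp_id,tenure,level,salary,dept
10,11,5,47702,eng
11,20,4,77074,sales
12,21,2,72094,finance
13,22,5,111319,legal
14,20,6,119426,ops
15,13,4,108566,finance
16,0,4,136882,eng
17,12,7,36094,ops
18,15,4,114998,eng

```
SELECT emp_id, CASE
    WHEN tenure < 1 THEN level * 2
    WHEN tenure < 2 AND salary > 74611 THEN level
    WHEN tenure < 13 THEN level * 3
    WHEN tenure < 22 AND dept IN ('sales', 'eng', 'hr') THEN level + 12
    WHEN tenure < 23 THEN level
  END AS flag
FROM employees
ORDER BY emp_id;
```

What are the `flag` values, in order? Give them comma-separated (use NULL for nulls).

emp_id=10: tenure < 13 → 15
emp_id=11: tenure < 22 AND dept IN ('sales', 'eng', 'hr') → 16
emp_id=12: tenure < 23 → 2
emp_id=13: tenure < 23 → 5
emp_id=14: tenure < 23 → 6
emp_id=15: tenure < 23 → 4
emp_id=16: tenure < 1 → 8
emp_id=17: tenure < 13 → 21
emp_id=18: tenure < 22 AND dept IN ('sales', 'eng', 'hr') → 16

15, 16, 2, 5, 6, 4, 8, 21, 16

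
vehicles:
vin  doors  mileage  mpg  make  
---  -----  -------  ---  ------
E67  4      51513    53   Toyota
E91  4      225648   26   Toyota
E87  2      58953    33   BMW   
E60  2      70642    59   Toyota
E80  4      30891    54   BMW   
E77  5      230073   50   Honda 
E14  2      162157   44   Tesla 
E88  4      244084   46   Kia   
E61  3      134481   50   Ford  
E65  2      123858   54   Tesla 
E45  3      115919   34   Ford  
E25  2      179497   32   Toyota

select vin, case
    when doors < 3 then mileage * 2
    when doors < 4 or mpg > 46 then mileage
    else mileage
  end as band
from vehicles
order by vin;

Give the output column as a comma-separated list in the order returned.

vin=E14: doors < 3 → 324314
vin=E25: doors < 3 → 358994
vin=E45: doors < 4 or mpg > 46 → 115919
vin=E60: doors < 3 → 141284
vin=E61: doors < 4 or mpg > 46 → 134481
vin=E65: doors < 3 → 247716
vin=E67: doors < 4 or mpg > 46 → 51513
vin=E77: doors < 4 or mpg > 46 → 230073
vin=E80: doors < 4 or mpg > 46 → 30891
vin=E87: doors < 3 → 117906
vin=E88: ELSE → 244084
vin=E91: ELSE → 225648

324314, 358994, 115919, 141284, 134481, 247716, 51513, 230073, 30891, 117906, 244084, 225648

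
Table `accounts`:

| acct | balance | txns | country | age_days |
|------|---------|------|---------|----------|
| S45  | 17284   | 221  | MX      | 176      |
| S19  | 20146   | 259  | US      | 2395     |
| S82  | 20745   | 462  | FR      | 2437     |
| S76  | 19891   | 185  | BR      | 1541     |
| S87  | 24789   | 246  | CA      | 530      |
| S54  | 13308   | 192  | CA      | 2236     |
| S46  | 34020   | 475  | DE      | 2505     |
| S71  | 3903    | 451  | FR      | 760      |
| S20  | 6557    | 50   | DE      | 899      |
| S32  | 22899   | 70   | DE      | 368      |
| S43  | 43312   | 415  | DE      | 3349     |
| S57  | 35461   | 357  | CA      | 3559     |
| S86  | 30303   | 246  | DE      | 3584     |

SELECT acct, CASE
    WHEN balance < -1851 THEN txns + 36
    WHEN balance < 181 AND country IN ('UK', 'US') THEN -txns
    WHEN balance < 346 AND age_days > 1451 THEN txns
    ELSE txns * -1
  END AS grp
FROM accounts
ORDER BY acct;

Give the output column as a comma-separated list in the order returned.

acct=S19: ELSE → -259
acct=S20: ELSE → -50
acct=S32: ELSE → -70
acct=S43: ELSE → -415
acct=S45: ELSE → -221
acct=S46: ELSE → -475
acct=S54: ELSE → -192
acct=S57: ELSE → -357
acct=S71: ELSE → -451
acct=S76: ELSE → -185
acct=S82: ELSE → -462
acct=S86: ELSE → -246
acct=S87: ELSE → -246

-259, -50, -70, -415, -221, -475, -192, -357, -451, -185, -462, -246, -246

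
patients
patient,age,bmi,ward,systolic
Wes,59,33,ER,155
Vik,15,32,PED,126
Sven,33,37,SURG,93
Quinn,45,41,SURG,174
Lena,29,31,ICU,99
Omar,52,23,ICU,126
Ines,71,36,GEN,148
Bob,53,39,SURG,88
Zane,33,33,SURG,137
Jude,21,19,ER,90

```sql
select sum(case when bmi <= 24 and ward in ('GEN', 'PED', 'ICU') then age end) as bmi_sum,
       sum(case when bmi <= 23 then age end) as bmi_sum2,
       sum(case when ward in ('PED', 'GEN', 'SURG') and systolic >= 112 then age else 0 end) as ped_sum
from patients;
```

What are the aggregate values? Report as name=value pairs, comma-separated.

[bmi_sum: bmi <= 24 and ward in ('GEN', 'PED', 'ICU')]
patient=Wes: ✗
patient=Vik: ✗
patient=Sven: ✗
patient=Quinn: ✗
patient=Lena: ✗
patient=Omar: ✓ → 52
patient=Ines: ✗
patient=Bob: ✗
patient=Zane: ✗
patient=Jude: ✗
bmi_sum = 52
—
[bmi_sum2: bmi <= 23]
patient=Wes: ✗
patient=Vik: ✗
patient=Sven: ✗
patient=Quinn: ✗
patient=Lena: ✗
patient=Omar: ✓ → 52
patient=Ines: ✗
patient=Bob: ✗
patient=Zane: ✗
patient=Jude: ✓ → 21
bmi_sum2 = 52 + 21 = 73
—
[ped_sum: ward in ('PED', 'GEN', 'SURG') and systolic >= 112]
patient=Wes: ✗
patient=Vik: ✓ → 15
patient=Sven: ✗
patient=Quinn: ✓ → 45
patient=Lena: ✗
patient=Omar: ✗
patient=Ines: ✓ → 71
patient=Bob: ✗
patient=Zane: ✓ → 33
patient=Jude: ✗
ped_sum = 15 + 45 + 71 + 33 = 164

bmi_sum=52, bmi_sum2=73, ped_sum=164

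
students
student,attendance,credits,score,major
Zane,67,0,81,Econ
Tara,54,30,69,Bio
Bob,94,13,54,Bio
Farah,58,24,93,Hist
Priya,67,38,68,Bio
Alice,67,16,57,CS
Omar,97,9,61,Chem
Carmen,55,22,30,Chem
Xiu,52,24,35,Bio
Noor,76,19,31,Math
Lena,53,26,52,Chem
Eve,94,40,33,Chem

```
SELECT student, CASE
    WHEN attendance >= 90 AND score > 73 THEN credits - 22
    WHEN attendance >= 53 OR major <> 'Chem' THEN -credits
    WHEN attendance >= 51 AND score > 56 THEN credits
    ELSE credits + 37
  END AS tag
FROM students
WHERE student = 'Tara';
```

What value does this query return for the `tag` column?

student = Tara: attendance=54, credits=30, score=69, major=Bio.
attendance >= 90 AND score > 73 → false
attendance >= 53 OR major <> 'Chem' → true → -30

-30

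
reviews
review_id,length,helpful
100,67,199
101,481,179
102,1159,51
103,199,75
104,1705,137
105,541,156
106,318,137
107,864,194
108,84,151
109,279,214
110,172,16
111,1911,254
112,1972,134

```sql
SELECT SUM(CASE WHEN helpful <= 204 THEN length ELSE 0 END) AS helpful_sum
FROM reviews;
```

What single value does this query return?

review_id=100: ✓ → 67
review_id=101: ✓ → 481
review_id=102: ✓ → 1159
review_id=103: ✓ → 199
review_id=104: ✓ → 1705
review_id=105: ✓ → 541
review_id=106: ✓ → 318
review_id=107: ✓ → 864
review_id=108: ✓ → 84
review_id=109: ✗
review_id=110: ✓ → 172
review_id=111: ✗
review_id=112: ✓ → 1972
helpful_sum = 67 + 481 + 1159 + 199 + 1705 + 541 + 318 + 864 + 84 + 172 + 1972 = 7562

7562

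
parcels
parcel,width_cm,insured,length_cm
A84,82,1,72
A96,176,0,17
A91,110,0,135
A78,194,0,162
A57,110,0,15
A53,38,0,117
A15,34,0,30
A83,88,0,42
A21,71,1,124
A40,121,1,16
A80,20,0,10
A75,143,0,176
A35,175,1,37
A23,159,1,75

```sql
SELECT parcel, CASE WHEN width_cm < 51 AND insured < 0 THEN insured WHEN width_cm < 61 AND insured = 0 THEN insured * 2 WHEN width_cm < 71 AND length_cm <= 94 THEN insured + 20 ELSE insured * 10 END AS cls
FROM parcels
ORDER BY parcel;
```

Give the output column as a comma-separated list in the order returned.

parcel=A15: width_cm < 61 AND insured = 0 → 0
parcel=A21: ELSE → 10
parcel=A23: ELSE → 10
parcel=A35: ELSE → 10
parcel=A40: ELSE → 10
parcel=A53: width_cm < 61 AND insured = 0 → 0
parcel=A57: ELSE → 0
parcel=A75: ELSE → 0
parcel=A78: ELSE → 0
parcel=A80: width_cm < 61 AND insured = 0 → 0
parcel=A83: ELSE → 0
parcel=A84: ELSE → 10
parcel=A91: ELSE → 0
parcel=A96: ELSE → 0

0, 10, 10, 10, 10, 0, 0, 0, 0, 0, 0, 10, 0, 0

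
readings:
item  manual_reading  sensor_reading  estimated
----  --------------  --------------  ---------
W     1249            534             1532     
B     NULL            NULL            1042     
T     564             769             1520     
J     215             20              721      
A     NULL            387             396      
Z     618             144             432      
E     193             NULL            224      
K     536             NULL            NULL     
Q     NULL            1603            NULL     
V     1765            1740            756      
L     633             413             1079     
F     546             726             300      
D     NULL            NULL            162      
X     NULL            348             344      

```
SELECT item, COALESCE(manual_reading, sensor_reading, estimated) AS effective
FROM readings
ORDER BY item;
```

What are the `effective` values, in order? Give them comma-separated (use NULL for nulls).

item=A: manual_reading=NULL, sensor_reading=387 → 387
item=B: manual_reading=NULL, sensor_reading=NULL, estimated=1042 → 1042
item=D: manual_reading=NULL, sensor_reading=NULL, estimated=162 → 162
item=E: manual_reading=193 → 193
item=F: manual_reading=546 → 546
item=J: manual_reading=215 → 215
item=K: manual_reading=536 → 536
item=L: manual_reading=633 → 633
item=Q: manual_reading=NULL, sensor_reading=1603 → 1603
item=T: manual_reading=564 → 564
item=V: manual_reading=1765 → 1765
item=W: manual_reading=1249 → 1249
item=X: manual_reading=NULL, sensor_reading=348 → 348
item=Z: manual_reading=618 → 618

387, 1042, 162, 193, 546, 215, 536, 633, 1603, 564, 1765, 1249, 348, 618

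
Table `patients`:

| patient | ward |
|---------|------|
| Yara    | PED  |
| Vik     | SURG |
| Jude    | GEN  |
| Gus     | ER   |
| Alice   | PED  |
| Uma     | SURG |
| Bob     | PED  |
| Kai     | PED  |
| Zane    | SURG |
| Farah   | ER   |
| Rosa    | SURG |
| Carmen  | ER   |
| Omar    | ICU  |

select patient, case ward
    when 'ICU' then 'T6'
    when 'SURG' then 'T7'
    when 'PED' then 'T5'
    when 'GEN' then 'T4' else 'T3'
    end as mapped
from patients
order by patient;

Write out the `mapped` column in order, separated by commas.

patient=Alice: ward='PED' → T5
patient=Bob: ward='PED' → T5
patient=Carmen: ELSE → T3
patient=Farah: ELSE → T3
patient=Gus: ELSE → T3
patient=Jude: ward='GEN' → T4
patient=Kai: ward='PED' → T5
patient=Omar: ward='ICU' → T6
patient=Rosa: ward='SURG' → T7
patient=Uma: ward='SURG' → T7
patient=Vik: ward='SURG' → T7
patient=Yara: ward='PED' → T5
patient=Zane: ward='SURG' → T7

T5, T5, T3, T3, T3, T4, T5, T6, T7, T7, T7, T5, T7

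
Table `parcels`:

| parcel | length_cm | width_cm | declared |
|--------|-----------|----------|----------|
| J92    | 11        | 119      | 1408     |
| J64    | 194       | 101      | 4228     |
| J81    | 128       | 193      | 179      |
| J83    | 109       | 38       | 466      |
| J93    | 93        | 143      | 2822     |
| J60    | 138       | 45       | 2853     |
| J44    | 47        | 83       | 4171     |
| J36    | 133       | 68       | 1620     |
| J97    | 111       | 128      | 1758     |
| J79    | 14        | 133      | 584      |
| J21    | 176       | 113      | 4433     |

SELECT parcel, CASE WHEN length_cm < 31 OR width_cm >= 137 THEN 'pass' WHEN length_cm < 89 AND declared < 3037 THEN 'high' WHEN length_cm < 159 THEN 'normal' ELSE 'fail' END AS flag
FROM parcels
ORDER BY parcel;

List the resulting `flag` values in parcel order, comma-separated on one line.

fail, normal, normal, normal, fail, pass, pass, normal, pass, pass, normal

parcel=J21: ELSE → fail
parcel=J36: length_cm < 159 → normal
parcel=J44: length_cm < 159 → normal
parcel=J60: length_cm < 159 → normal
parcel=J64: ELSE → fail
parcel=J79: length_cm < 31 OR width_cm >= 137 → pass
parcel=J81: length_cm < 31 OR width_cm >= 137 → pass
parcel=J83: length_cm < 159 → normal
parcel=J92: length_cm < 31 OR width_cm >= 137 → pass
parcel=J93: length_cm < 31 OR width_cm >= 137 → pass
parcel=J97: length_cm < 159 → normal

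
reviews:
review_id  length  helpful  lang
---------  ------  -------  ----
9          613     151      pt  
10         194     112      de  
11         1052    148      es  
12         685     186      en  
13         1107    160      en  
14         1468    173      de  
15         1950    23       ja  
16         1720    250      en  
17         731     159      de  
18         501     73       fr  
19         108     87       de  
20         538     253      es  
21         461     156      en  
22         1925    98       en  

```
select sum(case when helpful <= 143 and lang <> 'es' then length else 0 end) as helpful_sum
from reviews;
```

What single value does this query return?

4678

review_id=9: ✗
review_id=10: ✓ → 194
review_id=11: ✗
review_id=12: ✗
review_id=13: ✗
review_id=14: ✗
review_id=15: ✓ → 1950
review_id=16: ✗
review_id=17: ✗
review_id=18: ✓ → 501
review_id=19: ✓ → 108
review_id=20: ✗
review_id=21: ✗
review_id=22: ✓ → 1925
helpful_sum = 194 + 1950 + 501 + 108 + 1925 = 4678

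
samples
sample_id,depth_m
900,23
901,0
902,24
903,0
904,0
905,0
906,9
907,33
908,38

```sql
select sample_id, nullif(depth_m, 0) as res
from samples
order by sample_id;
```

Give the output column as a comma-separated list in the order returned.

sample_id=900: depth_m=23 vs 0: differ → 23
sample_id=901: depth_m=0 vs 0: equal → NULL
sample_id=902: depth_m=24 vs 0: differ → 24
sample_id=903: depth_m=0 vs 0: equal → NULL
sample_id=904: depth_m=0 vs 0: equal → NULL
sample_id=905: depth_m=0 vs 0: equal → NULL
sample_id=906: depth_m=9 vs 0: differ → 9
sample_id=907: depth_m=33 vs 0: differ → 33
sample_id=908: depth_m=38 vs 0: differ → 38

23, NULL, 24, NULL, NULL, NULL, 9, 33, 38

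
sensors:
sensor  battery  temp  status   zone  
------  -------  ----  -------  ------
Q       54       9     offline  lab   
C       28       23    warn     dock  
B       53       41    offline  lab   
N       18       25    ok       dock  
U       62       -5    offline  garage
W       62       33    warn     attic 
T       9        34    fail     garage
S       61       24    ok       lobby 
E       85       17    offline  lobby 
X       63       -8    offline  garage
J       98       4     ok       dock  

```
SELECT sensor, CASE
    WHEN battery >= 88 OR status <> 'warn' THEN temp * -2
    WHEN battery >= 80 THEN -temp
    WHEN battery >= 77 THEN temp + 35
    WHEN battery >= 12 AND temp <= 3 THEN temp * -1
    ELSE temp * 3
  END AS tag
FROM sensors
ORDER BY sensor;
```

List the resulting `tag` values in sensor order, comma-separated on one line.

sensor=B: battery >= 88 OR status <> 'warn' → -82
sensor=C: ELSE → 69
sensor=E: battery >= 88 OR status <> 'warn' → -34
sensor=J: battery >= 88 OR status <> 'warn' → -8
sensor=N: battery >= 88 OR status <> 'warn' → -50
sensor=Q: battery >= 88 OR status <> 'warn' → -18
sensor=S: battery >= 88 OR status <> 'warn' → -48
sensor=T: battery >= 88 OR status <> 'warn' → -68
sensor=U: battery >= 88 OR status <> 'warn' → 10
sensor=W: ELSE → 99
sensor=X: battery >= 88 OR status <> 'warn' → 16

-82, 69, -34, -8, -50, -18, -48, -68, 10, 99, 16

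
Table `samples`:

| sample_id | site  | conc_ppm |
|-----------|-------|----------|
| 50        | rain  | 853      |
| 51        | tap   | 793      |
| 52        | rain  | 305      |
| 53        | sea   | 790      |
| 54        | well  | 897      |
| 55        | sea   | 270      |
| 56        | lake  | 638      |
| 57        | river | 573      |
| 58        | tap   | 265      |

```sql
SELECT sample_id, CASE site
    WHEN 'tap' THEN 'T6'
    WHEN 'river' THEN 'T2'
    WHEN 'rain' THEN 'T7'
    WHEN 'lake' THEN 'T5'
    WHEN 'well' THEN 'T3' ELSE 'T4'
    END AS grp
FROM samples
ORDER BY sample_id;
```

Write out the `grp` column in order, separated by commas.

T7, T6, T7, T4, T3, T4, T5, T2, T6

sample_id=50: site='rain' → T7
sample_id=51: site='tap' → T6
sample_id=52: site='rain' → T7
sample_id=53: ELSE → T4
sample_id=54: site='well' → T3
sample_id=55: ELSE → T4
sample_id=56: site='lake' → T5
sample_id=57: site='river' → T2
sample_id=58: site='tap' → T6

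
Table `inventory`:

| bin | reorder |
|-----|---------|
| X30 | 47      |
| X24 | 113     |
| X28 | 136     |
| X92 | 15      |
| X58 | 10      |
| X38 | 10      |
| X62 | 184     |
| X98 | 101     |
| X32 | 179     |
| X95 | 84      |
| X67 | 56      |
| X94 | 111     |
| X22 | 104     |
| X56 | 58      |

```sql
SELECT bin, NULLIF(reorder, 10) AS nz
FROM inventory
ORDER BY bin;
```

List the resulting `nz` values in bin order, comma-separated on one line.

bin=X22: reorder=104 vs 10: differ → 104
bin=X24: reorder=113 vs 10: differ → 113
bin=X28: reorder=136 vs 10: differ → 136
bin=X30: reorder=47 vs 10: differ → 47
bin=X32: reorder=179 vs 10: differ → 179
bin=X38: reorder=10 vs 10: equal → NULL
bin=X56: reorder=58 vs 10: differ → 58
bin=X58: reorder=10 vs 10: equal → NULL
bin=X62: reorder=184 vs 10: differ → 184
bin=X67: reorder=56 vs 10: differ → 56
bin=X92: reorder=15 vs 10: differ → 15
bin=X94: reorder=111 vs 10: differ → 111
bin=X95: reorder=84 vs 10: differ → 84
bin=X98: reorder=101 vs 10: differ → 101

104, 113, 136, 47, 179, NULL, 58, NULL, 184, 56, 15, 111, 84, 101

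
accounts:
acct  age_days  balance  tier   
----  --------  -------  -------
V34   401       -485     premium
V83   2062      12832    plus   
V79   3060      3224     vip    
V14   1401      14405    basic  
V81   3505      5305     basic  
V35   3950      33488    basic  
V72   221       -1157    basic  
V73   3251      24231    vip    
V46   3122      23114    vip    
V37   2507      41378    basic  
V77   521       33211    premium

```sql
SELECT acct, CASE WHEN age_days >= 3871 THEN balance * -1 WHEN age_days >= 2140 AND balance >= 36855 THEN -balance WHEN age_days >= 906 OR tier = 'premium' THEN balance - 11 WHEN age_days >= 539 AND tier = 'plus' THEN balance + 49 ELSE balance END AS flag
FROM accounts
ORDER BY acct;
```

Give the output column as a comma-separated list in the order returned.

acct=V14: age_days >= 906 OR tier = 'premium' → 14394
acct=V34: age_days >= 906 OR tier = 'premium' → -496
acct=V35: age_days >= 3871 → -33488
acct=V37: age_days >= 2140 AND balance >= 36855 → -41378
acct=V46: age_days >= 906 OR tier = 'premium' → 23103
acct=V72: ELSE → -1157
acct=V73: age_days >= 906 OR tier = 'premium' → 24220
acct=V77: age_days >= 906 OR tier = 'premium' → 33200
acct=V79: age_days >= 906 OR tier = 'premium' → 3213
acct=V81: age_days >= 906 OR tier = 'premium' → 5294
acct=V83: age_days >= 906 OR tier = 'premium' → 12821

14394, -496, -33488, -41378, 23103, -1157, 24220, 33200, 3213, 5294, 12821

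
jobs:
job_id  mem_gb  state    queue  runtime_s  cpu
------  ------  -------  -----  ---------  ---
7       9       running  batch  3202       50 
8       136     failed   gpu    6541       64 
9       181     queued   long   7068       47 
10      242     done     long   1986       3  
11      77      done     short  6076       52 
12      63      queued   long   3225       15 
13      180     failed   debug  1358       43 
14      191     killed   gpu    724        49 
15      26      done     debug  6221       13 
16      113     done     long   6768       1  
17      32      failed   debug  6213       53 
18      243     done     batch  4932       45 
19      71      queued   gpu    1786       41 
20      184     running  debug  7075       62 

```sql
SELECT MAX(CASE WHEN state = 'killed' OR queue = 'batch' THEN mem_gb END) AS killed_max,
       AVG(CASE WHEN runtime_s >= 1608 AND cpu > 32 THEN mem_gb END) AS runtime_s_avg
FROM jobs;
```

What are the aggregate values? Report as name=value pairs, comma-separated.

killed_max=243, runtime_s_avg=116.625

[killed_max: state = 'killed' OR queue = 'batch']
job_id=7: ✓ → 9
job_id=8: ✗
job_id=9: ✗
job_id=10: ✗
job_id=11: ✗
job_id=12: ✗
job_id=13: ✗
job_id=14: ✓ → 191
job_id=15: ✗
job_id=16: ✗
job_id=17: ✗
job_id=18: ✓ → 243
job_id=19: ✗
job_id=20: ✗
killed_max = MAX(9, 191, 243) = 243
—
[runtime_s_avg: runtime_s >= 1608 AND cpu > 32]
job_id=7: ✓ → 9
job_id=8: ✓ → 136
job_id=9: ✓ → 181
job_id=10: ✗
job_id=11: ✓ → 77
job_id=12: ✗
job_id=13: ✗
job_id=14: ✗
job_id=15: ✗
job_id=16: ✗
job_id=17: ✓ → 32
job_id=18: ✓ → 243
job_id=19: ✓ → 71
job_id=20: ✓ → 184
runtime_s_avg = (9 + 136 + 181 + 77 + 32 + 243 + 71 + 184) / 8 = 116.625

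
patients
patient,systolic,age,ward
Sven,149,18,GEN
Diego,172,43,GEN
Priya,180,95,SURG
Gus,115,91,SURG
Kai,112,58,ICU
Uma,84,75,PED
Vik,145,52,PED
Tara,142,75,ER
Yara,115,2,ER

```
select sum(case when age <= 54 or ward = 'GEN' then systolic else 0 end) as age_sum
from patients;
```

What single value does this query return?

581

patient=Sven: ✓ → 149
patient=Diego: ✓ → 172
patient=Priya: ✗
patient=Gus: ✗
patient=Kai: ✗
patient=Uma: ✗
patient=Vik: ✓ → 145
patient=Tara: ✗
patient=Yara: ✓ → 115
age_sum = 149 + 172 + 145 + 115 = 581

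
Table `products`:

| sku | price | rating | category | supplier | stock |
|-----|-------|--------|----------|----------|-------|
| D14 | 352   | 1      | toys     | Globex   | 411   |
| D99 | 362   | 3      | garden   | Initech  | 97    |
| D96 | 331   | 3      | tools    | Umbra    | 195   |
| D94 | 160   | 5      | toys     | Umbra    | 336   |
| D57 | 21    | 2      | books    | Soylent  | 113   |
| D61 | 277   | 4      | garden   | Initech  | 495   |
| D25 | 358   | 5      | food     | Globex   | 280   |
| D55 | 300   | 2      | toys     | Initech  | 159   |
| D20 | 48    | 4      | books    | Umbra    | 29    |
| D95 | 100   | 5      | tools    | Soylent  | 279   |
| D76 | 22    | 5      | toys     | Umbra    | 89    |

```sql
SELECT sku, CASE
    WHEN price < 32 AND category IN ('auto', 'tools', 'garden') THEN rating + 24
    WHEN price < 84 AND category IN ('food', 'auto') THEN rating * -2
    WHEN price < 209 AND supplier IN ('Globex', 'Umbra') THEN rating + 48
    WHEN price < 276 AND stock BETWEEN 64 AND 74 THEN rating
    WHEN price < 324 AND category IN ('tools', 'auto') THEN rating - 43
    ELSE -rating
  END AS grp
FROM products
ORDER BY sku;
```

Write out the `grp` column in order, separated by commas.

-1, 52, -5, -2, -2, -4, 53, 53, -38, -3, -3

sku=D14: ELSE → -1
sku=D20: price < 209 AND supplier IN ('Globex', 'Umbra') → 52
sku=D25: ELSE → -5
sku=D55: ELSE → -2
sku=D57: ELSE → -2
sku=D61: ELSE → -4
sku=D76: price < 209 AND supplier IN ('Globex', 'Umbra') → 53
sku=D94: price < 209 AND supplier IN ('Globex', 'Umbra') → 53
sku=D95: price < 324 AND category IN ('tools', 'auto') → -38
sku=D96: ELSE → -3
sku=D99: ELSE → -3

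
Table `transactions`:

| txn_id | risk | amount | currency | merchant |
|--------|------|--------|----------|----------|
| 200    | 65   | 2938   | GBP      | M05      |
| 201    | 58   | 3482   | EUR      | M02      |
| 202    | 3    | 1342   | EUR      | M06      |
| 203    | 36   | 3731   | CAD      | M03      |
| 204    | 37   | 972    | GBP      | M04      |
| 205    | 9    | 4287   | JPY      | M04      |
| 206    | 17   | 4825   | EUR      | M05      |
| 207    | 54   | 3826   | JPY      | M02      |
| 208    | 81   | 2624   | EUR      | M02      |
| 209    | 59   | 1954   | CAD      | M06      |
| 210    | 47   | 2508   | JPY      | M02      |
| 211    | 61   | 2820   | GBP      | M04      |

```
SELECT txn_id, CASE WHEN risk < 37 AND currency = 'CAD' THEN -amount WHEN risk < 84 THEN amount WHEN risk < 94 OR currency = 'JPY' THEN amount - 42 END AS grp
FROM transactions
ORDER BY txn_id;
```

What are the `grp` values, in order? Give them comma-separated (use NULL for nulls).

2938, 3482, 1342, -3731, 972, 4287, 4825, 3826, 2624, 1954, 2508, 2820

txn_id=200: risk < 84 → 2938
txn_id=201: risk < 84 → 3482
txn_id=202: risk < 84 → 1342
txn_id=203: risk < 37 AND currency = 'CAD' → -3731
txn_id=204: risk < 84 → 972
txn_id=205: risk < 84 → 4287
txn_id=206: risk < 84 → 4825
txn_id=207: risk < 84 → 3826
txn_id=208: risk < 84 → 2624
txn_id=209: risk < 84 → 1954
txn_id=210: risk < 84 → 2508
txn_id=211: risk < 84 → 2820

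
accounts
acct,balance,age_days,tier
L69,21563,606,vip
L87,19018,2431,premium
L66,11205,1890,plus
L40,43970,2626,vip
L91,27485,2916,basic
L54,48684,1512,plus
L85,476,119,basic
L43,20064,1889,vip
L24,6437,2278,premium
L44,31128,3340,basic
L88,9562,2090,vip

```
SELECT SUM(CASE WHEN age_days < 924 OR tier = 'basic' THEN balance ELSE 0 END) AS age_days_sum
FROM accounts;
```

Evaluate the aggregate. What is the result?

acct=L69: ✓ → 21563
acct=L87: ✗
acct=L66: ✗
acct=L40: ✗
acct=L91: ✓ → 27485
acct=L54: ✗
acct=L85: ✓ → 476
acct=L43: ✗
acct=L24: ✗
acct=L44: ✓ → 31128
acct=L88: ✗
age_days_sum = 21563 + 27485 + 476 + 31128 = 80652

80652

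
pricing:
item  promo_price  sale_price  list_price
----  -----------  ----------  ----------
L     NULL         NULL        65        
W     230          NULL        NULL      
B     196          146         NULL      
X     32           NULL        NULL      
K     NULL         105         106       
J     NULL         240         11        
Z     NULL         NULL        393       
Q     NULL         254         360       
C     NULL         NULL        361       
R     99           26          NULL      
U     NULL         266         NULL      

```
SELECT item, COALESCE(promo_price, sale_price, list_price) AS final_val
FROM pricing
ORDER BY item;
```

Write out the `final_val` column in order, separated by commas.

item=B: promo_price=196 → 196
item=C: promo_price=NULL, sale_price=NULL, list_price=361 → 361
item=J: promo_price=NULL, sale_price=240 → 240
item=K: promo_price=NULL, sale_price=105 → 105
item=L: promo_price=NULL, sale_price=NULL, list_price=65 → 65
item=Q: promo_price=NULL, sale_price=254 → 254
item=R: promo_price=99 → 99
item=U: promo_price=NULL, sale_price=266 → 266
item=W: promo_price=230 → 230
item=X: promo_price=32 → 32
item=Z: promo_price=NULL, sale_price=NULL, list_price=393 → 393

196, 361, 240, 105, 65, 254, 99, 266, 230, 32, 393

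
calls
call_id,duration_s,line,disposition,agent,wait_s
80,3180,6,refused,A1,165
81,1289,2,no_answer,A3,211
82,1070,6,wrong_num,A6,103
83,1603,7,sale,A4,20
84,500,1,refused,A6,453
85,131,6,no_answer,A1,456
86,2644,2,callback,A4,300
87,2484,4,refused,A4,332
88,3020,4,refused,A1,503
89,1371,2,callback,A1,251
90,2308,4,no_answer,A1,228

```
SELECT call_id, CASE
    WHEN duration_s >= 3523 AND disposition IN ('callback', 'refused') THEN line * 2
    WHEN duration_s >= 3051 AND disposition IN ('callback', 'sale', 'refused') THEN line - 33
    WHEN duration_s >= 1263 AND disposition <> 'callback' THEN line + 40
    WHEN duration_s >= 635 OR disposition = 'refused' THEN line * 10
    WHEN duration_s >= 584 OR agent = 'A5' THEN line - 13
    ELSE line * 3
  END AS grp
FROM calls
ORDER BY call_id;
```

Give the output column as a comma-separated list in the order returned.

-27, 42, 60, 47, 10, 18, 20, 44, 44, 20, 44

call_id=80: duration_s >= 3051 AND disposition IN ('callback', 'sale', 'refused') → -27
call_id=81: duration_s >= 1263 AND disposition <> 'callback' → 42
call_id=82: duration_s >= 635 OR disposition = 'refused' → 60
call_id=83: duration_s >= 1263 AND disposition <> 'callback' → 47
call_id=84: duration_s >= 635 OR disposition = 'refused' → 10
call_id=85: ELSE → 18
call_id=86: duration_s >= 635 OR disposition = 'refused' → 20
call_id=87: duration_s >= 1263 AND disposition <> 'callback' → 44
call_id=88: duration_s >= 1263 AND disposition <> 'callback' → 44
call_id=89: duration_s >= 635 OR disposition = 'refused' → 20
call_id=90: duration_s >= 1263 AND disposition <> 'callback' → 44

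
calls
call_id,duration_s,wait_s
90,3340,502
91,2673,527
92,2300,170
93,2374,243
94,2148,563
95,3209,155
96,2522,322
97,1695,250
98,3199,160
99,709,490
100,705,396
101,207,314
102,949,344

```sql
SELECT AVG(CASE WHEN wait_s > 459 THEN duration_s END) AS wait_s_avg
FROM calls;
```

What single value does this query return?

call_id=90: ✓ → 3340
call_id=91: ✓ → 2673
call_id=92: ✗
call_id=93: ✗
call_id=94: ✓ → 2148
call_id=95: ✗
call_id=96: ✗
call_id=97: ✗
call_id=98: ✗
call_id=99: ✓ → 709
call_id=100: ✗
call_id=101: ✗
call_id=102: ✗
wait_s_avg = (3340 + 2673 + 2148 + 709) / 4 = 2217.5

2217.5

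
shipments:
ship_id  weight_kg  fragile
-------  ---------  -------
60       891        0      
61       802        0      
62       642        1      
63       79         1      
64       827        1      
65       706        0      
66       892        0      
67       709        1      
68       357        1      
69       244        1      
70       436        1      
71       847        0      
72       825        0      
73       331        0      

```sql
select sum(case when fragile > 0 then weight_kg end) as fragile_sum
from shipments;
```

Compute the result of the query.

3294

ship_id=60: ✗
ship_id=61: ✗
ship_id=62: ✓ → 642
ship_id=63: ✓ → 79
ship_id=64: ✓ → 827
ship_id=65: ✗
ship_id=66: ✗
ship_id=67: ✓ → 709
ship_id=68: ✓ → 357
ship_id=69: ✓ → 244
ship_id=70: ✓ → 436
ship_id=71: ✗
ship_id=72: ✗
ship_id=73: ✗
fragile_sum = 642 + 79 + 827 + 709 + 357 + 244 + 436 = 3294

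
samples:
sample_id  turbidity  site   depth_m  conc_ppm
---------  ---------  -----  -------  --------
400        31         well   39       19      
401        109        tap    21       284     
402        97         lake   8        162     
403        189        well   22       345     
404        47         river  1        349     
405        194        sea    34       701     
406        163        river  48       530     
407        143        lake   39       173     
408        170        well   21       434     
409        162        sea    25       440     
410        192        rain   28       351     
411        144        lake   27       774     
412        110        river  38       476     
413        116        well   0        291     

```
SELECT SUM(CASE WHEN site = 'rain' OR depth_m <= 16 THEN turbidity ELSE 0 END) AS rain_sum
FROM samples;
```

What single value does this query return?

452

sample_id=400: ✗
sample_id=401: ✗
sample_id=402: ✓ → 97
sample_id=403: ✗
sample_id=404: ✓ → 47
sample_id=405: ✗
sample_id=406: ✗
sample_id=407: ✗
sample_id=408: ✗
sample_id=409: ✗
sample_id=410: ✓ → 192
sample_id=411: ✗
sample_id=412: ✗
sample_id=413: ✓ → 116
rain_sum = 97 + 47 + 192 + 116 = 452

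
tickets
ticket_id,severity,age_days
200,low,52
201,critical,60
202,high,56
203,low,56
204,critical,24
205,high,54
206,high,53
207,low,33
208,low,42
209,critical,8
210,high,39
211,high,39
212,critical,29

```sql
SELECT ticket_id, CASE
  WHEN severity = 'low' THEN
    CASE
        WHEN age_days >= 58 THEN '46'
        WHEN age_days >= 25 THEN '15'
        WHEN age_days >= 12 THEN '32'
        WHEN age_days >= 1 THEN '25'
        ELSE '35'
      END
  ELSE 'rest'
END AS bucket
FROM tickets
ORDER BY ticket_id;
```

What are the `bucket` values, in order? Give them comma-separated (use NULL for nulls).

ticket_id=200: severity='low' → inner[age_days >= 25] → 15
ticket_id=201: severity='critical' → outer ELSE → rest
ticket_id=202: severity='high' → outer ELSE → rest
ticket_id=203: severity='low' → inner[age_days >= 25] → 15
ticket_id=204: severity='critical' → outer ELSE → rest
ticket_id=205: severity='high' → outer ELSE → rest
ticket_id=206: severity='high' → outer ELSE → rest
ticket_id=207: severity='low' → inner[age_days >= 25] → 15
ticket_id=208: severity='low' → inner[age_days >= 25] → 15
ticket_id=209: severity='critical' → outer ELSE → rest
ticket_id=210: severity='high' → outer ELSE → rest
ticket_id=211: severity='high' → outer ELSE → rest
ticket_id=212: severity='critical' → outer ELSE → rest

15, rest, rest, 15, rest, rest, rest, 15, 15, rest, rest, rest, rest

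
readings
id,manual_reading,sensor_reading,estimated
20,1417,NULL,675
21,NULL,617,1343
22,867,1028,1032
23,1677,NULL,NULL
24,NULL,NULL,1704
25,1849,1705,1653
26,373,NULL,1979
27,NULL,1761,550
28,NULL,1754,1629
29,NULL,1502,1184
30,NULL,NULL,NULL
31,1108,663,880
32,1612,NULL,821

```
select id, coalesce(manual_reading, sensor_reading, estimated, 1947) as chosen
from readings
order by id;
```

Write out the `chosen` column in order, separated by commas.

1417, 617, 867, 1677, 1704, 1849, 373, 1761, 1754, 1502, 1947, 1108, 1612

id=20: manual_reading=1417 → 1417
id=21: manual_reading=NULL, sensor_reading=617 → 617
id=22: manual_reading=867 → 867
id=23: manual_reading=1677 → 1677
id=24: manual_reading=NULL, sensor_reading=NULL, estimated=1704 → 1704
id=25: manual_reading=1849 → 1849
id=26: manual_reading=373 → 373
id=27: manual_reading=NULL, sensor_reading=1761 → 1761
id=28: manual_reading=NULL, sensor_reading=1754 → 1754
id=29: manual_reading=NULL, sensor_reading=1502 → 1502
id=30: manual_reading=NULL, sensor_reading=NULL, estimated=NULL, → literal 1947 → 1947
id=31: manual_reading=1108 → 1108
id=32: manual_reading=1612 → 1612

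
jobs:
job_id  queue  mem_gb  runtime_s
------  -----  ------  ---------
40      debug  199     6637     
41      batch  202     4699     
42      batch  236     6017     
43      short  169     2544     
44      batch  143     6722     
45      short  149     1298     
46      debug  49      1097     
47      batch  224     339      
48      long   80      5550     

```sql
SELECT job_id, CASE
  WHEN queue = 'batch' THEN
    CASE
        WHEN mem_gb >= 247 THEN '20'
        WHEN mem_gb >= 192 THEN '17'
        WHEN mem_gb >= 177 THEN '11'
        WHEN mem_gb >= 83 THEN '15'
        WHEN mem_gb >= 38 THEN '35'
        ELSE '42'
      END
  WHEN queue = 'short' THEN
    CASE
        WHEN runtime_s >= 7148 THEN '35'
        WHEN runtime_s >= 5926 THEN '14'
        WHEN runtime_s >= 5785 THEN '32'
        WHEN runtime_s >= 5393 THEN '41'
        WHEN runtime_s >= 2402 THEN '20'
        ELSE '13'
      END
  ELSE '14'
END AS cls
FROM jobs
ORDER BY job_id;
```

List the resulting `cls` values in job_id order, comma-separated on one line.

14, 17, 17, 20, 15, 13, 14, 17, 14

job_id=40: queue='debug' → outer ELSE → 14
job_id=41: queue='batch' → inner[mem_gb >= 192] → 17
job_id=42: queue='batch' → inner[mem_gb >= 192] → 17
job_id=43: queue='short' → inner[runtime_s >= 2402] → 20
job_id=44: queue='batch' → inner[mem_gb >= 83] → 15
job_id=45: queue='short' → inner[ELSE] → 13
job_id=46: queue='debug' → outer ELSE → 14
job_id=47: queue='batch' → inner[mem_gb >= 192] → 17
job_id=48: queue='long' → outer ELSE → 14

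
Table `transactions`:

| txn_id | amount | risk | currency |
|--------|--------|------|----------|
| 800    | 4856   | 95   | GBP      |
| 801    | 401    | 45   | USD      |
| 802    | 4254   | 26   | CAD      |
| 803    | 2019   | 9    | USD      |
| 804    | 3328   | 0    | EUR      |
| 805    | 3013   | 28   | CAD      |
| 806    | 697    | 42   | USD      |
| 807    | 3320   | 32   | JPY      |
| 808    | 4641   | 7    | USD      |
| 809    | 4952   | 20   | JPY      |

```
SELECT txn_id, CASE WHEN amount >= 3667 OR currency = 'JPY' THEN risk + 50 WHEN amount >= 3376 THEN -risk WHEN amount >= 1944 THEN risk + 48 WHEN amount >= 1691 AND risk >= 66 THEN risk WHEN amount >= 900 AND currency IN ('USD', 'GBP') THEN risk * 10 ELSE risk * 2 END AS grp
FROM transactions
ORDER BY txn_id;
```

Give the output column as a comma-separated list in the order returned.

145, 90, 76, 57, 48, 76, 84, 82, 57, 70

txn_id=800: amount >= 3667 OR currency = 'JPY' → 145
txn_id=801: ELSE → 90
txn_id=802: amount >= 3667 OR currency = 'JPY' → 76
txn_id=803: amount >= 1944 → 57
txn_id=804: amount >= 1944 → 48
txn_id=805: amount >= 1944 → 76
txn_id=806: ELSE → 84
txn_id=807: amount >= 3667 OR currency = 'JPY' → 82
txn_id=808: amount >= 3667 OR currency = 'JPY' → 57
txn_id=809: amount >= 3667 OR currency = 'JPY' → 70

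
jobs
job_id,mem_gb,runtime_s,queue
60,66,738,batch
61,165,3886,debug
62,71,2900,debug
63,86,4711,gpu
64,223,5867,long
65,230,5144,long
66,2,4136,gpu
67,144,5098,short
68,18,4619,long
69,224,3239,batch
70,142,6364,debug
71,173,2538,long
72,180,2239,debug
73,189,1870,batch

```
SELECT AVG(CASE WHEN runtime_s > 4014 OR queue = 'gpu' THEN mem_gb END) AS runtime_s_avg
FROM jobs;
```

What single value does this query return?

job_id=60: ✗
job_id=61: ✗
job_id=62: ✗
job_id=63: ✓ → 86
job_id=64: ✓ → 223
job_id=65: ✓ → 230
job_id=66: ✓ → 2
job_id=67: ✓ → 144
job_id=68: ✓ → 18
job_id=69: ✗
job_id=70: ✓ → 142
job_id=71: ✗
job_id=72: ✗
job_id=73: ✗
runtime_s_avg = (86 + 223 + 230 + 2 + 144 + 18 + 142) / 7 = 120.7142857143

120.7142857143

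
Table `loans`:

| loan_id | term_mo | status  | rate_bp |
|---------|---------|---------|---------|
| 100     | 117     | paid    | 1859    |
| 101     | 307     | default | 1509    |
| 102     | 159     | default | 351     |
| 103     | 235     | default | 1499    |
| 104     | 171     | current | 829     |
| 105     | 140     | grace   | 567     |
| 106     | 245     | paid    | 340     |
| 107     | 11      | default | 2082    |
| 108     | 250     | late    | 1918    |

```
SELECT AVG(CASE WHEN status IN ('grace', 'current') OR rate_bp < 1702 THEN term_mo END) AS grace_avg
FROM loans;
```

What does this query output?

209.5

loan_id=100: ✗
loan_id=101: ✓ → 307
loan_id=102: ✓ → 159
loan_id=103: ✓ → 235
loan_id=104: ✓ → 171
loan_id=105: ✓ → 140
loan_id=106: ✓ → 245
loan_id=107: ✗
loan_id=108: ✗
grace_avg = (307 + 159 + 235 + 171 + 140 + 245) / 6 = 209.5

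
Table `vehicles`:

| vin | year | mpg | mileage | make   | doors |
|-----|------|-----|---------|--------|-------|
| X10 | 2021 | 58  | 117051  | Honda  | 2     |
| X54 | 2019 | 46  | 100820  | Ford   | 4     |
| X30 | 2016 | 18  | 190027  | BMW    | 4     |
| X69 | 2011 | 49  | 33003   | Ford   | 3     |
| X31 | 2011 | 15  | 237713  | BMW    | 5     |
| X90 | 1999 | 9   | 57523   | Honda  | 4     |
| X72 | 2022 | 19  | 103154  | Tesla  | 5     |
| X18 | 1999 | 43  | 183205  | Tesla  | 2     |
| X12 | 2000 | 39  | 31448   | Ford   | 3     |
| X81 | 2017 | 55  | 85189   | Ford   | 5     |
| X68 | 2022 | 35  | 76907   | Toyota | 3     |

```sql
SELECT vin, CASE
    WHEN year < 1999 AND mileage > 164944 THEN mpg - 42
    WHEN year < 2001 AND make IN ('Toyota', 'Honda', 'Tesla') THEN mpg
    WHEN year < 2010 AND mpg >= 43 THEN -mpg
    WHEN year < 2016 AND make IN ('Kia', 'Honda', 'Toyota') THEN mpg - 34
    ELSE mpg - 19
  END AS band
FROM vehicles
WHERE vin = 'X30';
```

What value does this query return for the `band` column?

vin = X30: year=2016, mpg=18, mileage=190027, make=BMW, doors=4.
year < 1999 AND mileage > 164944 → false
year < 2001 AND make IN ('Toyota', 'Honda', 'Tesla') → false
year < 2010 AND mpg >= 43 → false
year < 2016 AND make IN ('Kia', 'Honda', 'Toyota') → false
No prior WHEN matched → ELSE → -1

-1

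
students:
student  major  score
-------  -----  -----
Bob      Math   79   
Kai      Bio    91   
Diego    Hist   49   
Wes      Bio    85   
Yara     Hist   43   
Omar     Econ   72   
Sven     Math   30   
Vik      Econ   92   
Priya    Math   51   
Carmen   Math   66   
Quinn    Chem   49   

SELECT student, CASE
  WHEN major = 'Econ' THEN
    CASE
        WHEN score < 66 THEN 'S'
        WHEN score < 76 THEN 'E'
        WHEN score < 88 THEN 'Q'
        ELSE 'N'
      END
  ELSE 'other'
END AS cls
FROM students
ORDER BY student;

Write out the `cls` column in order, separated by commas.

student=Bob: major='Math' → outer ELSE → other
student=Carmen: major='Math' → outer ELSE → other
student=Diego: major='Hist' → outer ELSE → other
student=Kai: major='Bio' → outer ELSE → other
student=Omar: major='Econ' → inner[score < 76] → E
student=Priya: major='Math' → outer ELSE → other
student=Quinn: major='Chem' → outer ELSE → other
student=Sven: major='Math' → outer ELSE → other
student=Vik: major='Econ' → inner[ELSE] → N
student=Wes: major='Bio' → outer ELSE → other
student=Yara: major='Hist' → outer ELSE → other

other, other, other, other, E, other, other, other, N, other, other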